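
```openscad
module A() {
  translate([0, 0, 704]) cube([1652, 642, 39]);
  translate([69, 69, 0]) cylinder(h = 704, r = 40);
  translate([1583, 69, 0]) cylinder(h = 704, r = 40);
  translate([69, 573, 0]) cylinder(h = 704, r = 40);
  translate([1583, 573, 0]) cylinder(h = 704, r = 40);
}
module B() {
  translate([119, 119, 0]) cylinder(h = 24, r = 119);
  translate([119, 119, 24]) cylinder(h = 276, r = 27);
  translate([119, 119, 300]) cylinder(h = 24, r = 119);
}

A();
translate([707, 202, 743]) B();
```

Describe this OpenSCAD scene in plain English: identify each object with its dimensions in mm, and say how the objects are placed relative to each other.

A is a table: top 1652 mm (x) × 642 mm (y), 39 mm thick, upper face at z = 743 mm, on four round legs of 80 mm diameter, each leg's bounding box inset 29 mm from the nearest pair of top edges, running from z = 0 to the bottom of the top.

B is a spool: two coaxial disc flanges of radius 119 mm and thickness 24 mm, joined by a core cylinder of radius 27 mm and height 276 mm. The lower flange rests on z = 0 and the three cylinders share a vertical axis.

The spool is on top of the table, centred.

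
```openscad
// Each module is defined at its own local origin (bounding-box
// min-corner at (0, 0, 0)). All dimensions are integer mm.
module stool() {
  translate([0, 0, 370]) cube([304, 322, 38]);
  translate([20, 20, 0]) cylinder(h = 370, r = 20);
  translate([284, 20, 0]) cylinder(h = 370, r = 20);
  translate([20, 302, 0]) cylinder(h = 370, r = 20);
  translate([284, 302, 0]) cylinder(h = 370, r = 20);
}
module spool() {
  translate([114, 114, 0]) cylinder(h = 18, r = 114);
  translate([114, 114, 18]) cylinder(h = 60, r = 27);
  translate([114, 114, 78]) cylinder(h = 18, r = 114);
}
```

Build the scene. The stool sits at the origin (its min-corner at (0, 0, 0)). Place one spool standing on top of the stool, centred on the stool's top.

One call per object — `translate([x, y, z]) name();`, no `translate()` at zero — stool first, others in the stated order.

stool();
translate([38, 47, 408]) spool();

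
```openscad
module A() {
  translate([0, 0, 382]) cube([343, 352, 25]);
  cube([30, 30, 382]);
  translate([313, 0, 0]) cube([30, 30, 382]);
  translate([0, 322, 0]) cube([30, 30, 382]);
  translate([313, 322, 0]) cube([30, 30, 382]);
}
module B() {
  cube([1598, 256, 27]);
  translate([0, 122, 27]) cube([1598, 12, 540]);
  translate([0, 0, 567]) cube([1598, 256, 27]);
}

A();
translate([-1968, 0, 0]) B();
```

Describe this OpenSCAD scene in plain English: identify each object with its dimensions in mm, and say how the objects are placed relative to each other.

A is a four-legged stool. The seat is a 343×352×25 mm slab whose top surface is at z = 407 mm; four square legs, each 30×30 mm in cross-section, run from the floor (z = 0) to the underside of the seat, each flush with a corner of the seat.

B is an I-beam lying along x, 1598 mm long. Overall section height 594 mm. Two flanges 256 mm wide (y) and 27 mm thick, one on the floor and one at the top; a web 12 mm thick runs between them, centred on the flange width.

The I-beam is on the floor beside the stool on its −x side.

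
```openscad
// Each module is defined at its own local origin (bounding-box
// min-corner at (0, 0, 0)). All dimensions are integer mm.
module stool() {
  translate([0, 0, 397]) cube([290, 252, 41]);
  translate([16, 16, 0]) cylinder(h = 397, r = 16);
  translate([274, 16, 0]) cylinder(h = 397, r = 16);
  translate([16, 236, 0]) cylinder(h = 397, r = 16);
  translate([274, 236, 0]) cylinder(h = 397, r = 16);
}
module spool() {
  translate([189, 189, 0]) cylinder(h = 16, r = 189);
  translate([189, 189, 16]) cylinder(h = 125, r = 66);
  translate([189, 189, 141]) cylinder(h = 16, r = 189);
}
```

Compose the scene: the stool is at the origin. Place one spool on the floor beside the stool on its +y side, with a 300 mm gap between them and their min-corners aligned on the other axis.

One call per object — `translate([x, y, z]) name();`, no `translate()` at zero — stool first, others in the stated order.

stool();
translate([0, 552, 0]) spool();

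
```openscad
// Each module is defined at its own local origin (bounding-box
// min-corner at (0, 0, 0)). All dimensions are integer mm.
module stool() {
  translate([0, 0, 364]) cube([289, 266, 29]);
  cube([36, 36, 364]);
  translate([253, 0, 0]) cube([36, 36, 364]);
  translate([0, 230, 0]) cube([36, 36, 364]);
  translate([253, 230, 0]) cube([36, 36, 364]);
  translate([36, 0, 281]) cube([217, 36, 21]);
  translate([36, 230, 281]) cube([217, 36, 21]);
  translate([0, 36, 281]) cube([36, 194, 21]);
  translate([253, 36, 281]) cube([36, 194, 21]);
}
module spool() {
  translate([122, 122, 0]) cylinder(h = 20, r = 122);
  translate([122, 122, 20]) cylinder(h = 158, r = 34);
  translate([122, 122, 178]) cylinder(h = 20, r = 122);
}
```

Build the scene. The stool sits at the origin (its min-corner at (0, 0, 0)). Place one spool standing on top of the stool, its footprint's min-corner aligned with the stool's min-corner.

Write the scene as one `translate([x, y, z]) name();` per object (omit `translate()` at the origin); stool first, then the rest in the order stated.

stool();
translate([0, 0, 393]) spool();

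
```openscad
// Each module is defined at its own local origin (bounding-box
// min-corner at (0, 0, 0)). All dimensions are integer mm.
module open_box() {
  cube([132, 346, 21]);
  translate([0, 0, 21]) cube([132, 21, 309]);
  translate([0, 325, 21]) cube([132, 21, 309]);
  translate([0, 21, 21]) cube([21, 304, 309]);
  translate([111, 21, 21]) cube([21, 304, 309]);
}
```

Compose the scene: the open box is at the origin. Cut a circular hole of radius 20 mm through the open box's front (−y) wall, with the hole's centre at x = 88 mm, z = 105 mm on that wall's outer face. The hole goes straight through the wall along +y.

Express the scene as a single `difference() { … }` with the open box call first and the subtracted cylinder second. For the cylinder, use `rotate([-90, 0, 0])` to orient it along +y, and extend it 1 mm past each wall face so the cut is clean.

difference() {
  open_box();
  translate([88, -1, 105]) rotate([-90, 0, 0]) cylinder(h = 23, r = 20);
}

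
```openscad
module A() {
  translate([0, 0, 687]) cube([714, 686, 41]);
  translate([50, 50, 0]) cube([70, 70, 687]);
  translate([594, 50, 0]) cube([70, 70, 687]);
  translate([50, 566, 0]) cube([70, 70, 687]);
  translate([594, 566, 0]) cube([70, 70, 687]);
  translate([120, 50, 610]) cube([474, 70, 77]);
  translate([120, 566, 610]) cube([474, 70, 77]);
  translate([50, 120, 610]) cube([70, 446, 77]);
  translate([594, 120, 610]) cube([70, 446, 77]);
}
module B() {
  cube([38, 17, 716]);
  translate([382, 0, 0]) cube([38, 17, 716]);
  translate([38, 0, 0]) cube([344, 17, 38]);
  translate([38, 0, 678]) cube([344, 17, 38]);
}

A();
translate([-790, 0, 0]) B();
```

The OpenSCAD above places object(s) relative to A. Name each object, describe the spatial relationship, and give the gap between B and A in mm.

A is a table. B is a picture frame. The picture frame is on the floor beside the table on its −x side. The gap between the picture frame and the table is 370 mm.

The picture frame's nearest face is 370 mm from the table's −x face.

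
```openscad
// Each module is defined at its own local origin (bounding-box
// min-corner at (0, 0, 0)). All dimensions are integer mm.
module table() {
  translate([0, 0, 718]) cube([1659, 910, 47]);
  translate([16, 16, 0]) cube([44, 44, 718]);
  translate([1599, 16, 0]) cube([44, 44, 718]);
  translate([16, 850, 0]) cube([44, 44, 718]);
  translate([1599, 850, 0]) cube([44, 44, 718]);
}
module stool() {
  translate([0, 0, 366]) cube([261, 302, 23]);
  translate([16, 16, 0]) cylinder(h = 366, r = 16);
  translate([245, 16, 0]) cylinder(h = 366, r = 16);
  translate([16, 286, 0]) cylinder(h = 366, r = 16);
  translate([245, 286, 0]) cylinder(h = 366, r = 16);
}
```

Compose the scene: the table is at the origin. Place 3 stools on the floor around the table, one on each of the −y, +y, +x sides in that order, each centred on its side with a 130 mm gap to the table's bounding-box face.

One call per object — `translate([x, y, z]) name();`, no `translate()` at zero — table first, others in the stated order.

table();
translate([699, -432, 0]) stool();
translate([699, 1040, 0]) stool();
translate([1789, 304, 0]) stool();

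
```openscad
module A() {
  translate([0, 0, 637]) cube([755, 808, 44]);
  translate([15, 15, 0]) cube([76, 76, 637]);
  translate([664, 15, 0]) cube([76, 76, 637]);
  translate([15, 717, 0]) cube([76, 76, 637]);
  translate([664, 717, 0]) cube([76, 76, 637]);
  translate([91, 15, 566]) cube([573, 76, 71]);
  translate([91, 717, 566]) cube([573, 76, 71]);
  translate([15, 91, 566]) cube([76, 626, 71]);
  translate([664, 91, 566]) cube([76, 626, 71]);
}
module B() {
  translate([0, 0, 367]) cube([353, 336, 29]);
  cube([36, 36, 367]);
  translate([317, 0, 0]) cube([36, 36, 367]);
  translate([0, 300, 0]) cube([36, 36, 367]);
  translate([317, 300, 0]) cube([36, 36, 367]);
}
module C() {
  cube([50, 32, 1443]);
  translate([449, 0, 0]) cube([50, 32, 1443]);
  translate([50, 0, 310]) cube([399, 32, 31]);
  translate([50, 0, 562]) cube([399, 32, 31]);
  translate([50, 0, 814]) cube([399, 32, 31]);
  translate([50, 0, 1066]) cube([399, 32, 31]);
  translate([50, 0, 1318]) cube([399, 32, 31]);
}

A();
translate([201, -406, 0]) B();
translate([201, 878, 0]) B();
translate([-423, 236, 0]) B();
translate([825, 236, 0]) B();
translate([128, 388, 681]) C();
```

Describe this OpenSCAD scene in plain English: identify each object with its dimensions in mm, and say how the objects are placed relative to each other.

A is a rectangular dining table. The top is 755×808×44 mm with its upper surface at z = 681 mm. It stands on four 76×76 mm square legs, each inset 15 mm from the nearest pair of top edges, running from the floor to the underside of the top. Four apron rails, 76 mm thick and 71 mm tall, run between adjacent legs with their top edges flush with the underside of the top and their outer faces flush with the legs' outer faces.

B is a simple wooden stool: a rectangular seat 353 mm (x) by 336 mm (y), 29 mm thick, top face at z = 396 mm, on four square legs, each 36×36 mm in cross-section. The legs rest on z = 0, each flush with a corner of the seat.

C is a wooden ladder with two side rails of 50×32 mm section and 1443 mm height, set 499 mm apart overall. Between them run 5 rectangular rungs (32 mm deep, 31 mm thick), front faces flush with the rails' −y face. The bottom of the first rung is 310 mm above the floor and each subsequent rung is 252 mm higher than the one below.

Four stools sit around the table at the −y, +y, −x, +x sides. The ladder is on top of the table, centred.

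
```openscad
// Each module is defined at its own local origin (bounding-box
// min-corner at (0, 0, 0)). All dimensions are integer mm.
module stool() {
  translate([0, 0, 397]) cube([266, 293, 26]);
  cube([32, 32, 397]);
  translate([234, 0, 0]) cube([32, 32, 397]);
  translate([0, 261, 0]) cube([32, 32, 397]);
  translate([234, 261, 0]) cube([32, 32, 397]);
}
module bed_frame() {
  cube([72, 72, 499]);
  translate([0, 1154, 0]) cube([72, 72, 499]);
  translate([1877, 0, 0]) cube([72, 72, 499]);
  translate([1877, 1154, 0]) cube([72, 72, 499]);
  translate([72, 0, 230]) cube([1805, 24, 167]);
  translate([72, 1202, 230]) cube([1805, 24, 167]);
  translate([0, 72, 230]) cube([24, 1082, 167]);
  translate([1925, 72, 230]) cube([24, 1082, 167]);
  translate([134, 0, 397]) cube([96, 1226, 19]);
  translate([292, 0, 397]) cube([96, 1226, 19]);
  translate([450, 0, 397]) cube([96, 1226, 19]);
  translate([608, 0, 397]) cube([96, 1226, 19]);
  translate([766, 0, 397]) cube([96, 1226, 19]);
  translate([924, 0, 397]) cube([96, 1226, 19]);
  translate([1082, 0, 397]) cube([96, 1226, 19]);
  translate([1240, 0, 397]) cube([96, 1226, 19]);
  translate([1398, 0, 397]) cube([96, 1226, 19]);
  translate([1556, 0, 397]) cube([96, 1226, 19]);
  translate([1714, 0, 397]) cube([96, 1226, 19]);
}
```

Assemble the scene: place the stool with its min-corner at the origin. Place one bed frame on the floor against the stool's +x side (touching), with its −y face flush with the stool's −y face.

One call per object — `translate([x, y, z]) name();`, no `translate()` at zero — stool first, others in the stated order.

stool();
translate([266, 0, 0]) bed_frame();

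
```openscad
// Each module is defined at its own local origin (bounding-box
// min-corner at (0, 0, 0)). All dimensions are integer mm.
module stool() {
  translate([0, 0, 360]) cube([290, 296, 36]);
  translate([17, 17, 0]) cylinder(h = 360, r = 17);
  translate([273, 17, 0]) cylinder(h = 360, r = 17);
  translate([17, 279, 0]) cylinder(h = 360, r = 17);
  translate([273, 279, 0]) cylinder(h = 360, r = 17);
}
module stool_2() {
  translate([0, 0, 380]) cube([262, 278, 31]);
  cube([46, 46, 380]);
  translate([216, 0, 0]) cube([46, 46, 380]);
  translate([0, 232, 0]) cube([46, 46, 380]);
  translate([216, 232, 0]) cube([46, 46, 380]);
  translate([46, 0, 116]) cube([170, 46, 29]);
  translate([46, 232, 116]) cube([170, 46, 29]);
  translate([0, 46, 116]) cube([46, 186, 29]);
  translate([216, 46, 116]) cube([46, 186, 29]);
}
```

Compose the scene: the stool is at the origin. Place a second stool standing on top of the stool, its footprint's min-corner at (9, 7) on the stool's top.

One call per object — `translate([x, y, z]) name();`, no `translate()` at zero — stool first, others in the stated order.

stool();
translate([9, 7, 396]) stool_2();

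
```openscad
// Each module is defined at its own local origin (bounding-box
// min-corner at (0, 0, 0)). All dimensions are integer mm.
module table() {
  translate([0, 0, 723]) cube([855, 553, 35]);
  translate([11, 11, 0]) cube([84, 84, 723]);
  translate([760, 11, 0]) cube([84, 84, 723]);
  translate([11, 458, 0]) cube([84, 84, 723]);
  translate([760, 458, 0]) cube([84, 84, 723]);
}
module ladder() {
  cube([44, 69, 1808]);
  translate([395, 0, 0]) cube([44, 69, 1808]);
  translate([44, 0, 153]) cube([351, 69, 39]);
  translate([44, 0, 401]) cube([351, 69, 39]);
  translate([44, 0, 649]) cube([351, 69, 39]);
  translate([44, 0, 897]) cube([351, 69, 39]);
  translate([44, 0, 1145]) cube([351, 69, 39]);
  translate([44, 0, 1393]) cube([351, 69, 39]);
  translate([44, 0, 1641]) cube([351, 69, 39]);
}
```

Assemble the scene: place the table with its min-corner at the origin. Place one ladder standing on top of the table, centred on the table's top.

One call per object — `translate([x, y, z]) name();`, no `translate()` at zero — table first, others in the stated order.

table();
translate([208, 242, 758]) ladder();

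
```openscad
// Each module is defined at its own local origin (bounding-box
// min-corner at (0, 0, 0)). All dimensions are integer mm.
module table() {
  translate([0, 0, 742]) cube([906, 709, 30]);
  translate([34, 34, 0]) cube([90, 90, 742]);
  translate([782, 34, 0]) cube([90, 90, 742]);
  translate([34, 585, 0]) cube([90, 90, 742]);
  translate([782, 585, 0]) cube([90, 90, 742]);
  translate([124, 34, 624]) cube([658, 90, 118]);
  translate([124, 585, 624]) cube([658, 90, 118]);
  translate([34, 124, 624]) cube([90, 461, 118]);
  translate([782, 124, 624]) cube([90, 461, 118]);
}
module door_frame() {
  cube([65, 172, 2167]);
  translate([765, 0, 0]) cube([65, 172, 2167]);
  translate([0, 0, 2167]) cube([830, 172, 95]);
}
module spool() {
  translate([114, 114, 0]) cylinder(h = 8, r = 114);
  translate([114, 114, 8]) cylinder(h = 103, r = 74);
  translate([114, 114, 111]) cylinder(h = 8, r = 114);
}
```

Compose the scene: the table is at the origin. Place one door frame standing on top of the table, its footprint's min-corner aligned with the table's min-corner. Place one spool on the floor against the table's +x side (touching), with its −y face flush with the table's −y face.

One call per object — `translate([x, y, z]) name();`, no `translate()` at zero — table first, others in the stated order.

table();
translate([0, 0, 772]) door_frame();
translate([906, 0, 0]) spool();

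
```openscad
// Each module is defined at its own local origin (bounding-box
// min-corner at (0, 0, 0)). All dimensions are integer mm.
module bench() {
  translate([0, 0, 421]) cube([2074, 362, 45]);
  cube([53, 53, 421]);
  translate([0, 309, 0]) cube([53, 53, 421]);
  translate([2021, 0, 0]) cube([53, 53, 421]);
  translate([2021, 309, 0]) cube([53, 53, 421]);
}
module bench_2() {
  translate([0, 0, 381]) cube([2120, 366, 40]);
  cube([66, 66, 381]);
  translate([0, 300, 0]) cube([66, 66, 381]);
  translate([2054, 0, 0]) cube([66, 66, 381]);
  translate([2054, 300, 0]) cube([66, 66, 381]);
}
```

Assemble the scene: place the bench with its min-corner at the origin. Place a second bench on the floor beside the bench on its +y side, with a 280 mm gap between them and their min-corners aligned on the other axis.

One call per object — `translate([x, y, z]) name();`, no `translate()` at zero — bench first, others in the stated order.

bench();
translate([0, 642, 0]) bench_2();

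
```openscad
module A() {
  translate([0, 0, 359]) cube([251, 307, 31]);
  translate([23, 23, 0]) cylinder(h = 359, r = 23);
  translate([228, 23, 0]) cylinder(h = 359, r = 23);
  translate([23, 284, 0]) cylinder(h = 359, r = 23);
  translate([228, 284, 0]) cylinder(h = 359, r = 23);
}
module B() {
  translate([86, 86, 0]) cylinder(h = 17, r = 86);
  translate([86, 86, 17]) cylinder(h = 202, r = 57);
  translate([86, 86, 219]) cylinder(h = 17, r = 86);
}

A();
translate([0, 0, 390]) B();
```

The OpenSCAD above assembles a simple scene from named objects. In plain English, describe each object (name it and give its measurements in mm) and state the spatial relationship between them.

A is a simple wooden stool: a rectangular seat 251 mm (x) by 307 mm (y), 31 mm thick, top face at z = 390 mm, on four round legs, each 46 mm in diameter. The legs rest on z = 0, each leg's axis is inset half a diameter from the nearest pair of seat edges (so the leg's bounding box is flush with the corner).

B is a spool: two coaxial disc flanges of radius 86 mm and thickness 17 mm, joined by a core cylinder of radius 57 mm and height 202 mm. The lower flange rests on z = 0 and the three cylinders share a vertical axis.

The spool is on top of the stool.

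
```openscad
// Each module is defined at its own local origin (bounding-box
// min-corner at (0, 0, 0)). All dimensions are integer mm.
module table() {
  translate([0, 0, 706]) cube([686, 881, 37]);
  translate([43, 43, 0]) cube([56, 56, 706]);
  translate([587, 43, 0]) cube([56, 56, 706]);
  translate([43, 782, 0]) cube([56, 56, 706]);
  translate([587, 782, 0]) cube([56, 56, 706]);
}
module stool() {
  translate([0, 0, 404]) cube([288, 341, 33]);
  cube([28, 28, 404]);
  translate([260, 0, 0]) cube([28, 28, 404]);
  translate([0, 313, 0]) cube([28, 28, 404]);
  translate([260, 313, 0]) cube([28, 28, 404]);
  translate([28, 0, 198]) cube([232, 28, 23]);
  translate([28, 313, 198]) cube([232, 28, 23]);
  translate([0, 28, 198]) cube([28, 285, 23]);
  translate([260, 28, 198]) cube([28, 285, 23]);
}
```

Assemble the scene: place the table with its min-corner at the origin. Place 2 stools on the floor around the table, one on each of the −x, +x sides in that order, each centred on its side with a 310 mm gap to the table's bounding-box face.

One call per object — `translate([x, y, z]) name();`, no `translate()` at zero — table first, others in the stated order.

table();
translate([-598, 270, 0]) stool();
translate([996, 270, 0]) stool();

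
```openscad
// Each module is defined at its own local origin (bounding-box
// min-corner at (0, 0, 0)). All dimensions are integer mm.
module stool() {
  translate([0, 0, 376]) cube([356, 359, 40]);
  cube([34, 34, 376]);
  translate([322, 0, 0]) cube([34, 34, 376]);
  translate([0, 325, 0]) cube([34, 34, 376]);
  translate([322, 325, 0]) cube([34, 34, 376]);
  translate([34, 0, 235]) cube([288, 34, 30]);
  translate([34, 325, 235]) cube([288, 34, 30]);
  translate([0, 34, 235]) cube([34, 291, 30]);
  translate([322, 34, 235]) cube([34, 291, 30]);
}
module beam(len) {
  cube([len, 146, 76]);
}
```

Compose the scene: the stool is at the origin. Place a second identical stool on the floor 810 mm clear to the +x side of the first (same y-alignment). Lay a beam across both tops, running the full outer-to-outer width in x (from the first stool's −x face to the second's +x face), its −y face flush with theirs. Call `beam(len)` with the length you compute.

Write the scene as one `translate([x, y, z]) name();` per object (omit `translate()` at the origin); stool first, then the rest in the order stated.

stool();
translate([1166, 0, 0]) stool();
translate([0, 0, 416]) beam(1522);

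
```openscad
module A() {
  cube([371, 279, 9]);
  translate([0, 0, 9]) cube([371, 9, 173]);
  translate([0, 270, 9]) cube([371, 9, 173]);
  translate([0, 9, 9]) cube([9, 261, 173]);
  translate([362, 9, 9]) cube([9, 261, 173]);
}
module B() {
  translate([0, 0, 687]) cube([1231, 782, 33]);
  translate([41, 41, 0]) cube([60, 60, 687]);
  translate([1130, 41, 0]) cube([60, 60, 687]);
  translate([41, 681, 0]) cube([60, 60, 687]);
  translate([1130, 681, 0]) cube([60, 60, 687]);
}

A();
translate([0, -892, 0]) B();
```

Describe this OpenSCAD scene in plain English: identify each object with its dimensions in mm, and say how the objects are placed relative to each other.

A is an open-topped rectangular box: outside dimensions 371×279×182 mm, with a uniform wall and base thickness of 9 mm. The base is a full 371×279 slab on the floor; four walls sit on top of the base. The front and back walls (the −y and +y sides) span the full width; the two side walls fit between them.

B is a rectangular dining table. The top is 1231×782×33 mm with its upper surface at z = 720 mm. It stands on four 60×60 mm square legs, each inset 41 mm from the nearest pair of top edges, running from the floor to the underside of the top.

The table is on the floor beside the open box on its −y side.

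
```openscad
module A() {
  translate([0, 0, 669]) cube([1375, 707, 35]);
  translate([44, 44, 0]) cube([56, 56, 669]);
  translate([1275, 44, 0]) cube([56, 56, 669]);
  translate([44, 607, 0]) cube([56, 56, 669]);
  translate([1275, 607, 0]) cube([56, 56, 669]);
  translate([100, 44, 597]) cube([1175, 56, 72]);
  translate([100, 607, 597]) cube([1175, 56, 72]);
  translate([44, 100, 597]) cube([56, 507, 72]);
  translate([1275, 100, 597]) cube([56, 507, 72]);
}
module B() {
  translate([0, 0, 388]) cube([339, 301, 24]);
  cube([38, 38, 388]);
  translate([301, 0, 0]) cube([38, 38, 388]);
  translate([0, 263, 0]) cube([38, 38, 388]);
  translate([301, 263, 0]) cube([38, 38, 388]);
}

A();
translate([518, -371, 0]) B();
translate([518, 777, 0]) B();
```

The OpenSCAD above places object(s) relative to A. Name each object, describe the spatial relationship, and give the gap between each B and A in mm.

A is a table. B is a stool. Two stools sit around the table at the −y, +y sides. The gap between each stool and the table is 70 mm.

Each stool's nearest face is 70 mm from the table's bounding box.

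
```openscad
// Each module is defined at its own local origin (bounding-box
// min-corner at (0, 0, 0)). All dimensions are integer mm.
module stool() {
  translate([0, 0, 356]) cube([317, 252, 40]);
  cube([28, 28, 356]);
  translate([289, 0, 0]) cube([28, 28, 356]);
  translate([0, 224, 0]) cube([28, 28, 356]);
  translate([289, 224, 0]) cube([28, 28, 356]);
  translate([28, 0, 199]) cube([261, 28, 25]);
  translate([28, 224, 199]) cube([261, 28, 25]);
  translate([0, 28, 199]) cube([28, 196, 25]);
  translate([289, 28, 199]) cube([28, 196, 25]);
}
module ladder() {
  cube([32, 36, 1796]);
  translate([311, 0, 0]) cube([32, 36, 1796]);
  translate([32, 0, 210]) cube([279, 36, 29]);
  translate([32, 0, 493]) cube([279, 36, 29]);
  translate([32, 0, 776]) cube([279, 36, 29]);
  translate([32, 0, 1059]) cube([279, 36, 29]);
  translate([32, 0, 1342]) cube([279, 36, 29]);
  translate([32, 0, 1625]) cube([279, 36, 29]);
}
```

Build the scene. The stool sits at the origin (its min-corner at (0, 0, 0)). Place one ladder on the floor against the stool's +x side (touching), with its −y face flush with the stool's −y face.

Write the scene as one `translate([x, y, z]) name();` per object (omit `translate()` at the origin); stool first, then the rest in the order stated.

stool();
translate([317, 0, 0]) ladder();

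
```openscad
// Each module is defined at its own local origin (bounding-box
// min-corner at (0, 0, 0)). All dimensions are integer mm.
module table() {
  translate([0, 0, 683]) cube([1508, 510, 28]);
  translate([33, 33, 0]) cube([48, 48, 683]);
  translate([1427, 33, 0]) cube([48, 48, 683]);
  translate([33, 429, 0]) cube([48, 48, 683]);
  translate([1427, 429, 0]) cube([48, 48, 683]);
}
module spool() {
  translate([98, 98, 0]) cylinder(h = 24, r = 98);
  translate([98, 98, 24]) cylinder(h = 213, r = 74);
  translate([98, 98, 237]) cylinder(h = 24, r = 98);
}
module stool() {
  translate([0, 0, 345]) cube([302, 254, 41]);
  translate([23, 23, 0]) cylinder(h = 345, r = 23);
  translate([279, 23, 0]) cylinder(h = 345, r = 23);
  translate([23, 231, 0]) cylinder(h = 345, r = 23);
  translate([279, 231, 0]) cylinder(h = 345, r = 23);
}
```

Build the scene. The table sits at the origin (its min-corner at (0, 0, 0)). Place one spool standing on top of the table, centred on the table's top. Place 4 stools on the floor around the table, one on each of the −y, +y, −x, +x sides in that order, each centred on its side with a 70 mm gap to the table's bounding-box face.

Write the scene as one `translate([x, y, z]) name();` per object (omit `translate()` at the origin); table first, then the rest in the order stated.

table();
translate([656, 157, 711]) spool();
translate([603, -324, 0]) stool();
translate([603, 580, 0]) stool();
translate([-372, 128, 0]) stool();
translate([1578, 128, 0]) stool();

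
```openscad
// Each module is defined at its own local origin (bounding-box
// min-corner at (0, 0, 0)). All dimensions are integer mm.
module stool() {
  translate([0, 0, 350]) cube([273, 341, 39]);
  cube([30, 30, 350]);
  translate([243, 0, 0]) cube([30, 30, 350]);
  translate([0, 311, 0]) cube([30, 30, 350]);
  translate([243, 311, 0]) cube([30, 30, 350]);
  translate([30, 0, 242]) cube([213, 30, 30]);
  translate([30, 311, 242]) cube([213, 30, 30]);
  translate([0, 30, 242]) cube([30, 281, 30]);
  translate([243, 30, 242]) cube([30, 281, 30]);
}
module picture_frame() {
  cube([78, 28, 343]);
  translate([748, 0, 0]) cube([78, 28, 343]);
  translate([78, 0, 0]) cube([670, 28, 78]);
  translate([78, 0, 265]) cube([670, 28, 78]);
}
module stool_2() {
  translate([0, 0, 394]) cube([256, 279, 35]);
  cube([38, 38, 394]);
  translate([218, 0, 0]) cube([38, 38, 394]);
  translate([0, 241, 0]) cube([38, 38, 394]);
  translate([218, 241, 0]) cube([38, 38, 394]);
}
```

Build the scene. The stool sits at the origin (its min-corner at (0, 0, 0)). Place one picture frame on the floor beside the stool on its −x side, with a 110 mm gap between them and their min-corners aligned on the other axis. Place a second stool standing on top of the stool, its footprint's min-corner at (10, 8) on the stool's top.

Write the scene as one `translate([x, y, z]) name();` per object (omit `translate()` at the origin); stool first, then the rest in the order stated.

stool();
translate([-936, 0, 0]) picture_frame();
translate([10, 8, 389]) stool_2();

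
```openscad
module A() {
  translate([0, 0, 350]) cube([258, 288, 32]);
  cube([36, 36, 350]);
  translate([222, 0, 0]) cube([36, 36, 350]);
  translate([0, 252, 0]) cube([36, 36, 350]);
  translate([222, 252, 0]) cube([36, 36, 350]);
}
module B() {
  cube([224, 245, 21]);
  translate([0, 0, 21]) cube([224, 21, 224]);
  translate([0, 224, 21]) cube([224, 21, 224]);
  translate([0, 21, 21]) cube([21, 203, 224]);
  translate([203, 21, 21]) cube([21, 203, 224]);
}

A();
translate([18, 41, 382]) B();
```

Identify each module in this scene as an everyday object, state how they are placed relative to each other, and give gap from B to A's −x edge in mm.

A is a stool. B is an open box. The open box is on top of the stool. The gap from the open box to the stool's −x edge is 18 mm.

The open box's min-x is at 18; the stool's min-x is 0; gap = 18 mm.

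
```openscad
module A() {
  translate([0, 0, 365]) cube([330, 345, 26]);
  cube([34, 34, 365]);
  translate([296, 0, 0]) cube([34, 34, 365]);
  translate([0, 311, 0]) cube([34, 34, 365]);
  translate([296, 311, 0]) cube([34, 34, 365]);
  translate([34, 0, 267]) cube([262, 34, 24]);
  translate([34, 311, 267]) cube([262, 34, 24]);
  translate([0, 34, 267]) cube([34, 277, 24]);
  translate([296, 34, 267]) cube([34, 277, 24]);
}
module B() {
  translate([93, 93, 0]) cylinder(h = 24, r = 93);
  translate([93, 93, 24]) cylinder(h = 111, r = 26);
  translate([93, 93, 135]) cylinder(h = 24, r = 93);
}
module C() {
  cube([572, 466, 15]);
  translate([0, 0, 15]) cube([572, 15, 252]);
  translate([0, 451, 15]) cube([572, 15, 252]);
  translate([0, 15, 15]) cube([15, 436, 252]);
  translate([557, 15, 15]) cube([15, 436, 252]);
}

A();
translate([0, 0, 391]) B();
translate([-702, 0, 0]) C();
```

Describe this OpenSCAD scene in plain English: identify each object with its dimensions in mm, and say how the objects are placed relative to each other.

A is a simple wooden stool: a rectangular seat 330 mm (x) by 345 mm (y), 26 mm thick, top face at z = 391 mm, on four square legs, each 34×34 mm in cross-section. The legs rest on z = 0, each flush with a corner of the seat. Four stretchers, 34 mm wide and 24 mm tall, connect adjacent legs with their undersides at z = 267 mm, each running between the inner faces of the legs it joins and aligned with the legs' outer faces on the other axis.

B is a spool: two coaxial disc flanges of radius 93 mm and thickness 24 mm, joined by a core cylinder of radius 26 mm and height 111 mm. The lower flange rests on z = 0 and the three cylinders share a vertical axis.

C is an open-topped rectangular box: outside dimensions 572×466×267 mm, with a uniform wall and base thickness of 15 mm. The base is a full 572×466 slab on the floor; four walls sit on top of the base. The front and back walls (the −y and +y sides) span the full width; the two side walls fit between them.

The spool is on top of the stool. The open box is on the floor beside the stool on its −x side.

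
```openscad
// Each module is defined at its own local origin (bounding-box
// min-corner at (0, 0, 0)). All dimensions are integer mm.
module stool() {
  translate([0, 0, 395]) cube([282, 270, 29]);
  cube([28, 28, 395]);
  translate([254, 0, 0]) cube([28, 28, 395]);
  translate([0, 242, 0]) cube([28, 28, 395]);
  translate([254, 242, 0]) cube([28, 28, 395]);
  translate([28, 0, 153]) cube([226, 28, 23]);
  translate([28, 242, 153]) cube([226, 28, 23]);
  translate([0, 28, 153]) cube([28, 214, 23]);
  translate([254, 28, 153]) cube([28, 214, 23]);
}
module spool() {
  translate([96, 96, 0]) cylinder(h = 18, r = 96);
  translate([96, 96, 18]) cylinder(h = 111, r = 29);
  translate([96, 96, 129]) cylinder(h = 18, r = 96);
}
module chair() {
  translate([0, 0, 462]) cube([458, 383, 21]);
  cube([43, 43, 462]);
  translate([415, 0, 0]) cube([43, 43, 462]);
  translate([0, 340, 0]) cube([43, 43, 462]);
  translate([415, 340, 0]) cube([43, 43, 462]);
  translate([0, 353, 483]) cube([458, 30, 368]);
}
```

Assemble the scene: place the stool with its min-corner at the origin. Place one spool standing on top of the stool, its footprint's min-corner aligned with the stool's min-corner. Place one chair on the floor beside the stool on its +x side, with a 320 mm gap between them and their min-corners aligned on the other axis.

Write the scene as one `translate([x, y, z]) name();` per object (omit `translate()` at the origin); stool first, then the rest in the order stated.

stool();
translate([0, 0, 424]) spool();
translate([602, 0, 0]) chair();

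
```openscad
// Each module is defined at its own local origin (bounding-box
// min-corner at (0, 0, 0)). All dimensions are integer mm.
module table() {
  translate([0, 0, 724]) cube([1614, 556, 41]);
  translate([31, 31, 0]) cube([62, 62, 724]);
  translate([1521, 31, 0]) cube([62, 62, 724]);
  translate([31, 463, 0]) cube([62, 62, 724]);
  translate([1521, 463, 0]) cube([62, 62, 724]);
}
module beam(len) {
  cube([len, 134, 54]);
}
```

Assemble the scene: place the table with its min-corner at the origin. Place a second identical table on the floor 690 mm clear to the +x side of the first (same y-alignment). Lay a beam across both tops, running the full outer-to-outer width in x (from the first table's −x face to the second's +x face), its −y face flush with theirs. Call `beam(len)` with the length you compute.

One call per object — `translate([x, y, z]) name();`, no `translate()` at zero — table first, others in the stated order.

table();
translate([2304, 0, 0]) table();
translate([0, 0, 765]) beam(3918);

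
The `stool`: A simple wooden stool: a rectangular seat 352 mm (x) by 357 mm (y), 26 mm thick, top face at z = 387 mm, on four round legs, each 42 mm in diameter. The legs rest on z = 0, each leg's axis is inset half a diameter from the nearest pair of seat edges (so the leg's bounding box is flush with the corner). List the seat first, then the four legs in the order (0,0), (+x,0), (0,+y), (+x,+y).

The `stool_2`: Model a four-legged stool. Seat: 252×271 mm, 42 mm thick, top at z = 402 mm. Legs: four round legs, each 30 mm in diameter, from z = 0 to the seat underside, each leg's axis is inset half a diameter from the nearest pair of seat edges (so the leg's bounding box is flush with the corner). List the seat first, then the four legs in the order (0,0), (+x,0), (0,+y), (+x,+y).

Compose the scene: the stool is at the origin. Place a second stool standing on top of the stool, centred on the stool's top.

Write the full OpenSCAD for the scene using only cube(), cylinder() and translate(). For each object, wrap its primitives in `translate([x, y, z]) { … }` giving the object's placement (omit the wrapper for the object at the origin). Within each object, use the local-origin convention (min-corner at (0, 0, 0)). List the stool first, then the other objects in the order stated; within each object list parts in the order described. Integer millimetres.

translate([0, 0, 361]) cube([352, 357, 26]);
translate([21, 21, 0]) cylinder(h = 361, r = 21);
translate([331, 21, 0]) cylinder(h = 361, r = 21);
translate([21, 336, 0]) cylinder(h = 361, r = 21);
translate([331, 336, 0]) cylinder(h = 361, r = 21);
translate([50, 43, 387]) {
  translate([0, 0, 360]) cube([252, 271, 42]);
  translate([15, 15, 0]) cylinder(h = 360, r = 15);
  translate([237, 15, 0]) cylinder(h = 360, r = 15);
  translate([15, 256, 0]) cylinder(h = 360, r = 15);
  translate([237, 256, 0]) cylinder(h = 360, r = 15);
}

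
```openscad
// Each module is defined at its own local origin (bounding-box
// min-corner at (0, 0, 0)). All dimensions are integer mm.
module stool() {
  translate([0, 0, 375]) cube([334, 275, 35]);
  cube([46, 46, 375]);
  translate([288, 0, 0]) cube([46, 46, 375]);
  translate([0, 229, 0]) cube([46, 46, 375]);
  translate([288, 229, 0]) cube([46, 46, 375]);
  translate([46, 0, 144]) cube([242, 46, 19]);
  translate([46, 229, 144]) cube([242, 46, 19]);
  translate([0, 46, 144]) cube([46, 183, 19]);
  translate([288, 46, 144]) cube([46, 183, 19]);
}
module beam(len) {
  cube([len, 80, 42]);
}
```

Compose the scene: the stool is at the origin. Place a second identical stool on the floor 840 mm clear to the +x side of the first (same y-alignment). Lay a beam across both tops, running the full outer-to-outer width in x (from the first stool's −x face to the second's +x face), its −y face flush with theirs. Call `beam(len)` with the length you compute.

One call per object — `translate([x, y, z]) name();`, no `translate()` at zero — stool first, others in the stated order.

stool();
translate([1174, 0, 0]) stool();
translate([0, 0, 410]) beam(1508);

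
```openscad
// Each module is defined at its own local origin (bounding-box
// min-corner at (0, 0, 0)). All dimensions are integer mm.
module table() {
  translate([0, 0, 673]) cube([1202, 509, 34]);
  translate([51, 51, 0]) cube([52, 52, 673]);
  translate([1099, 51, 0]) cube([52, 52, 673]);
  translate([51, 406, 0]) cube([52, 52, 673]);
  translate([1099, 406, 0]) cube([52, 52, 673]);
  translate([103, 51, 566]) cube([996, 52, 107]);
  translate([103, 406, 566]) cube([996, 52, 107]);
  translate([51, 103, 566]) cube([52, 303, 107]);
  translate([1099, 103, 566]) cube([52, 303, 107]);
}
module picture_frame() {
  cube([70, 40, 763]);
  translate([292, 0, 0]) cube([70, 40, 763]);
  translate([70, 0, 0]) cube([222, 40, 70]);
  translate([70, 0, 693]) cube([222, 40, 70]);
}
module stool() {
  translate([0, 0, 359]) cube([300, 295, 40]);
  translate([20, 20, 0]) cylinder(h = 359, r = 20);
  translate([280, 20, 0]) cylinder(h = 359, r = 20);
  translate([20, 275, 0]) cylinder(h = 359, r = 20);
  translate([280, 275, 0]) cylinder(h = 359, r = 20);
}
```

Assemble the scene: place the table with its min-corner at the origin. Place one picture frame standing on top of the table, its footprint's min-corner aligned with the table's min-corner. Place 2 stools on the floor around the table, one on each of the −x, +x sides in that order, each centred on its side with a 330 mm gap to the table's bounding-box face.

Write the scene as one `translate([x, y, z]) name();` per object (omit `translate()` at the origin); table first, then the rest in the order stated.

table();
translate([0, 0, 707]) picture_frame();
translate([-630, 107, 0]) stool();
translate([1532, 107, 0]) stool();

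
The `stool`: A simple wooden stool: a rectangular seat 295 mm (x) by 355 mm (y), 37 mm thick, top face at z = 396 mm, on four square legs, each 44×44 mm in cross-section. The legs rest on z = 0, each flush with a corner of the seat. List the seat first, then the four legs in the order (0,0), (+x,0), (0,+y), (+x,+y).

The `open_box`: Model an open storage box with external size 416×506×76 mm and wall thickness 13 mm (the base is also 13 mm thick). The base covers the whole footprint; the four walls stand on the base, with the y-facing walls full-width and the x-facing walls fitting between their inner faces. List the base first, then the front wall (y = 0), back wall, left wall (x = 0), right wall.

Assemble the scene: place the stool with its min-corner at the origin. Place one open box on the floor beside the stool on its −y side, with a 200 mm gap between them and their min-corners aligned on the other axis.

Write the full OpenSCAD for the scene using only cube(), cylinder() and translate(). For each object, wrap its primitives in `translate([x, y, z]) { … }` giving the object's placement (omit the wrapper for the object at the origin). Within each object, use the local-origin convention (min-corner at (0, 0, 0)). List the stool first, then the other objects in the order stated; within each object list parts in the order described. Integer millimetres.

translate([0, 0, 359]) cube([295, 355, 37]);
cube([44, 44, 359]);
translate([251, 0, 0]) cube([44, 44, 359]);
translate([0, 311, 0]) cube([44, 44, 359]);
translate([251, 311, 0]) cube([44, 44, 359]);
translate([0, -706, 0]) {
  cube([416, 506, 13]);
  translate([0, 0, 13]) cube([416, 13, 63]);
  translate([0, 493, 13]) cube([416, 13, 63]);
  translate([0, 13, 13]) cube([13, 480, 63]);
  translate([403, 13, 13]) cube([13, 480, 63]);
}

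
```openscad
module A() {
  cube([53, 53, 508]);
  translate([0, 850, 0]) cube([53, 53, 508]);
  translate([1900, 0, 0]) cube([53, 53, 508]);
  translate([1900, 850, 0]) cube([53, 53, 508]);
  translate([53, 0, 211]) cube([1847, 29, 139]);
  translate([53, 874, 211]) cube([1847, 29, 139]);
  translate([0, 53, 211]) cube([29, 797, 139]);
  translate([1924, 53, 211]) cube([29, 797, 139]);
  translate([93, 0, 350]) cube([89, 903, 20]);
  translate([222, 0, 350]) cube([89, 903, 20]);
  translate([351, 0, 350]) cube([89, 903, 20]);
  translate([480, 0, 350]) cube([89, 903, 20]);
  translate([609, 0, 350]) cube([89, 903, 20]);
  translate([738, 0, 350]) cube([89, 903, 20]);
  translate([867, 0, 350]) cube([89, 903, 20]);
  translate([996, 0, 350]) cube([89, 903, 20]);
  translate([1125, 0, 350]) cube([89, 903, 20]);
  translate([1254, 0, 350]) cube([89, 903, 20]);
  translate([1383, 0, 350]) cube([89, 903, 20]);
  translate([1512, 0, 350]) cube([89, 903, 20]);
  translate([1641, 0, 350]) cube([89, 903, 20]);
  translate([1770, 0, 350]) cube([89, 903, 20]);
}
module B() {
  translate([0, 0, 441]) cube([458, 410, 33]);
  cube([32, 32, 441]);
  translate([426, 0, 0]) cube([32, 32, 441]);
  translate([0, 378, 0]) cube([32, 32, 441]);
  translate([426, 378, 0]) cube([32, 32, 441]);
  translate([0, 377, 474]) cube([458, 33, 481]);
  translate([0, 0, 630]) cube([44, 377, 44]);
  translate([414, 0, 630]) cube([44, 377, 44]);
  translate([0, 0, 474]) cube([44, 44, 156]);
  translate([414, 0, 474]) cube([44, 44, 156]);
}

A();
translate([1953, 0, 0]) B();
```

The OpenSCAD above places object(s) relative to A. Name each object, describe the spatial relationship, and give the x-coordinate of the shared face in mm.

A is a bed frame. B is a chair. The chair is against the bed frame's +x side, with their −y faces flush. The x-coordinate of the shared face is 1953 mm.

The bed frame's +x face and the chair's −x face are both at x = 1953 mm.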